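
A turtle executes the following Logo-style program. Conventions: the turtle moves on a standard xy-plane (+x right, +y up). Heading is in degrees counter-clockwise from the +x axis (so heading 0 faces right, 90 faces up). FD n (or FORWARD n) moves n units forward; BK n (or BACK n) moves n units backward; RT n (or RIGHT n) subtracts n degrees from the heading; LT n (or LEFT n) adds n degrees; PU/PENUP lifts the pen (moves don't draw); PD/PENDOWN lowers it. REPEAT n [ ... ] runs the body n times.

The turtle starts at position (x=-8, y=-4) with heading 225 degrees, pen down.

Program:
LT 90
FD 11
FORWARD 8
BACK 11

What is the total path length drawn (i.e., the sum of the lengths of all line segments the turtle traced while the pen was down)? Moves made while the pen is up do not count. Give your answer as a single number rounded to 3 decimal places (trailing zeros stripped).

Executing turtle program step by step:
Start: pos=(-8,-4), heading=225, pen down
LT 90: heading 225 -> 315
FD 11: (-8,-4) -> (-0.222,-11.778) [heading=315, draw]
FD 8: (-0.222,-11.778) -> (5.435,-17.435) [heading=315, draw]
BK 11: (5.435,-17.435) -> (-2.343,-9.657) [heading=315, draw]
Final: pos=(-2.343,-9.657), heading=315, 3 segment(s) drawn

Segment lengths:
  seg 1: (-8,-4) -> (-0.222,-11.778), length = 11
  seg 2: (-0.222,-11.778) -> (5.435,-17.435), length = 8
  seg 3: (5.435,-17.435) -> (-2.343,-9.657), length = 11
Total = 30

Answer: 30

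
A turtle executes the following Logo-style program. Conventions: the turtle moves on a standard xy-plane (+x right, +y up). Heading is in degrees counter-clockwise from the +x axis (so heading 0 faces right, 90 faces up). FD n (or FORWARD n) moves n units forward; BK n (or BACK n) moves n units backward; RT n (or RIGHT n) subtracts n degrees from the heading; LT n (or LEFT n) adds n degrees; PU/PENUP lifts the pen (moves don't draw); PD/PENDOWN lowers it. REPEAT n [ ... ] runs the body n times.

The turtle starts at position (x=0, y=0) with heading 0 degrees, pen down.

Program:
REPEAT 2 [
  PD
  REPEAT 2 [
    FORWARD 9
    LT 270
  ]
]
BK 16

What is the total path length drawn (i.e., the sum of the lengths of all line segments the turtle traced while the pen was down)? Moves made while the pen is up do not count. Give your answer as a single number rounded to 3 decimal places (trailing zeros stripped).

Executing turtle program step by step:
Start: pos=(0,0), heading=0, pen down
REPEAT 2 [
  -- iteration 1/2 --
  PD: pen down
  REPEAT 2 [
    -- iteration 1/2 --
    FD 9: (0,0) -> (9,0) [heading=0, draw]
    LT 270: heading 0 -> 270
    -- iteration 2/2 --
    FD 9: (9,0) -> (9,-9) [heading=270, draw]
    LT 270: heading 270 -> 180
  ]
  -- iteration 2/2 --
  PD: pen down
  REPEAT 2 [
    -- iteration 1/2 --
    FD 9: (9,-9) -> (0,-9) [heading=180, draw]
    LT 270: heading 180 -> 90
    -- iteration 2/2 --
    FD 9: (0,-9) -> (0,0) [heading=90, draw]
    LT 270: heading 90 -> 0
  ]
]
BK 16: (0,0) -> (-16,0) [heading=0, draw]
Final: pos=(-16,0), heading=0, 5 segment(s) drawn

Segment lengths:
  seg 1: (0,0) -> (9,0), length = 9
  seg 2: (9,0) -> (9,-9), length = 9
  seg 3: (9,-9) -> (0,-9), length = 9
  seg 4: (0,-9) -> (0,0), length = 9
  seg 5: (0,0) -> (-16,0), length = 16
Total = 52

Answer: 52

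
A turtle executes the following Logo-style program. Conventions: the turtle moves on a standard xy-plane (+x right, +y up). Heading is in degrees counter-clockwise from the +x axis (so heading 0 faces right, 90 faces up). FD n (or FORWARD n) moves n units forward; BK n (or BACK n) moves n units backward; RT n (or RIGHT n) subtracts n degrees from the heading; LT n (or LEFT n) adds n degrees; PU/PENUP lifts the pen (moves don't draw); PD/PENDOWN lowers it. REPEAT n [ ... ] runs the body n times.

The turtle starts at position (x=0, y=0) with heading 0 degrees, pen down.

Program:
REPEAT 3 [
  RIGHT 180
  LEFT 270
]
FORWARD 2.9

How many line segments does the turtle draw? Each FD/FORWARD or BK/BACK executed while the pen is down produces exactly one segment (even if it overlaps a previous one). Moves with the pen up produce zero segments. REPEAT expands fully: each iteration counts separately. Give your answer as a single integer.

Executing turtle program step by step:
Start: pos=(0,0), heading=0, pen down
REPEAT 3 [
  -- iteration 1/3 --
  RT 180: heading 0 -> 180
  LT 270: heading 180 -> 90
  -- iteration 2/3 --
  RT 180: heading 90 -> 270
  LT 270: heading 270 -> 180
  -- iteration 3/3 --
  RT 180: heading 180 -> 0
  LT 270: heading 0 -> 270
]
FD 2.9: (0,0) -> (0,-2.9) [heading=270, draw]
Final: pos=(0,-2.9), heading=270, 1 segment(s) drawn
Segments drawn: 1

Answer: 1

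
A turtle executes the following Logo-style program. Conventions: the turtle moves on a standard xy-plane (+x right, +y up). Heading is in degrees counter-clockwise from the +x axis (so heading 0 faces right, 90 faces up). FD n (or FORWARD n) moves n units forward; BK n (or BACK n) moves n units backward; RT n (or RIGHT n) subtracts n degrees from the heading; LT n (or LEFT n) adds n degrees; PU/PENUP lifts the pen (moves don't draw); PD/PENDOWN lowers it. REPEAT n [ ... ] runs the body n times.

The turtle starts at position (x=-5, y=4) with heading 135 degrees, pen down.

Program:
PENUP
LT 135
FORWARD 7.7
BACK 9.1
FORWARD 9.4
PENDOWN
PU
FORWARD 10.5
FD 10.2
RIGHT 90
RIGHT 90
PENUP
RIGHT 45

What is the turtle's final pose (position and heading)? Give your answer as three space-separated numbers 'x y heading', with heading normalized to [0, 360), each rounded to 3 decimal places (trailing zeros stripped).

Answer: -5 -24.7 45

Derivation:
Executing turtle program step by step:
Start: pos=(-5,4), heading=135, pen down
PU: pen up
LT 135: heading 135 -> 270
FD 7.7: (-5,4) -> (-5,-3.7) [heading=270, move]
BK 9.1: (-5,-3.7) -> (-5,5.4) [heading=270, move]
FD 9.4: (-5,5.4) -> (-5,-4) [heading=270, move]
PD: pen down
PU: pen up
FD 10.5: (-5,-4) -> (-5,-14.5) [heading=270, move]
FD 10.2: (-5,-14.5) -> (-5,-24.7) [heading=270, move]
RT 90: heading 270 -> 180
RT 90: heading 180 -> 90
PU: pen up
RT 45: heading 90 -> 45
Final: pos=(-5,-24.7), heading=45, 0 segment(s) drawn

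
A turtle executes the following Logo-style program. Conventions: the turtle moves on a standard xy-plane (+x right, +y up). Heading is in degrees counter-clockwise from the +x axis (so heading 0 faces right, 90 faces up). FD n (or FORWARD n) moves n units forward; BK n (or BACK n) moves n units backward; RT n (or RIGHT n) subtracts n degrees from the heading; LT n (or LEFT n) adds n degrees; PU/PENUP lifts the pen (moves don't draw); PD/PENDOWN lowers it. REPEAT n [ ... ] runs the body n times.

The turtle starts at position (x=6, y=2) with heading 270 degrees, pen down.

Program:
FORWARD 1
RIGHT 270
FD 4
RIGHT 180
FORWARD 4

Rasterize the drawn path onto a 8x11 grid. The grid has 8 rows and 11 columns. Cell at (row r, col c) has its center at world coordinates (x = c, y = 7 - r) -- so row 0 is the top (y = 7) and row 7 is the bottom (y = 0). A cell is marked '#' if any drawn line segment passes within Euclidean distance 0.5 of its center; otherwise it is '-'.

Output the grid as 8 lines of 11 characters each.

Segment 0: (6,2) -> (6,1)
Segment 1: (6,1) -> (10,1)
Segment 2: (10,1) -> (6,1)

Answer: -----------
-----------
-----------
-----------
-----------
------#----
------#####
-----------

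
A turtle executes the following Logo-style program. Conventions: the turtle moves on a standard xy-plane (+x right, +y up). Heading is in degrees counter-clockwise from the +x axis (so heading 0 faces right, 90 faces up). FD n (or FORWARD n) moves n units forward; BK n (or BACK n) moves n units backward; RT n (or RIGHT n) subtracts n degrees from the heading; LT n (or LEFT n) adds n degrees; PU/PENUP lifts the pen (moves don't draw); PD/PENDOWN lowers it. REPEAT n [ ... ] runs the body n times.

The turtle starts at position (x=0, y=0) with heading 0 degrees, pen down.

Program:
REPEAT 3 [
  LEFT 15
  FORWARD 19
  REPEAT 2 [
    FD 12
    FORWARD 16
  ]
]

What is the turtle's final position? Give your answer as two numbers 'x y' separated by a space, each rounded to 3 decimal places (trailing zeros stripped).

Executing turtle program step by step:
Start: pos=(0,0), heading=0, pen down
REPEAT 3 [
  -- iteration 1/3 --
  LT 15: heading 0 -> 15
  FD 19: (0,0) -> (18.353,4.918) [heading=15, draw]
  REPEAT 2 [
    -- iteration 1/2 --
    FD 12: (18.353,4.918) -> (29.944,8.023) [heading=15, draw]
    FD 16: (29.944,8.023) -> (45.399,12.164) [heading=15, draw]
    -- iteration 2/2 --
    FD 12: (45.399,12.164) -> (56.99,15.27) [heading=15, draw]
    FD 16: (56.99,15.27) -> (72.444,19.411) [heading=15, draw]
  ]
  -- iteration 2/3 --
  LT 15: heading 15 -> 30
  FD 19: (72.444,19.411) -> (88.899,28.911) [heading=30, draw]
  REPEAT 2 [
    -- iteration 1/2 --
    FD 12: (88.899,28.911) -> (99.291,34.911) [heading=30, draw]
    FD 16: (99.291,34.911) -> (113.148,42.911) [heading=30, draw]
    -- iteration 2/2 --
    FD 12: (113.148,42.911) -> (123.54,48.911) [heading=30, draw]
    FD 16: (123.54,48.911) -> (137.396,56.911) [heading=30, draw]
  ]
  -- iteration 3/3 --
  LT 15: heading 30 -> 45
  FD 19: (137.396,56.911) -> (150.831,70.346) [heading=45, draw]
  REPEAT 2 [
    -- iteration 1/2 --
    FD 12: (150.831,70.346) -> (159.317,78.832) [heading=45, draw]
    FD 16: (159.317,78.832) -> (170.63,90.145) [heading=45, draw]
    -- iteration 2/2 --
    FD 12: (170.63,90.145) -> (179.116,98.631) [heading=45, draw]
    FD 16: (179.116,98.631) -> (190.429,109.944) [heading=45, draw]
  ]
]
Final: pos=(190.429,109.944), heading=45, 15 segment(s) drawn

Answer: 190.429 109.944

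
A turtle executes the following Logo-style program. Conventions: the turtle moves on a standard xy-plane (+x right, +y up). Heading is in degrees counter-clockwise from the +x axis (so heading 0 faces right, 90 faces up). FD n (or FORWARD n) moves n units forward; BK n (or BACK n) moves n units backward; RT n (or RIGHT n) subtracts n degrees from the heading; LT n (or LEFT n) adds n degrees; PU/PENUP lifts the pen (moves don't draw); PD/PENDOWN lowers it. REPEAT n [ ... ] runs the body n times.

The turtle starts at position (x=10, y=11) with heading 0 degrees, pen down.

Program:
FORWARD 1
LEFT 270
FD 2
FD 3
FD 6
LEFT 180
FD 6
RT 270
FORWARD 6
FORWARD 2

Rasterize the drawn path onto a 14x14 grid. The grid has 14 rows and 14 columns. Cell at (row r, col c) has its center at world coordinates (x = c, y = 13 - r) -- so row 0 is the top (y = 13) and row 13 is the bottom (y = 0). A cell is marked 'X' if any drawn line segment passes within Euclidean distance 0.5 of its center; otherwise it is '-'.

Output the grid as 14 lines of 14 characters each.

Segment 0: (10,11) -> (11,11)
Segment 1: (11,11) -> (11,9)
Segment 2: (11,9) -> (11,6)
Segment 3: (11,6) -> (11,0)
Segment 4: (11,0) -> (11,6)
Segment 5: (11,6) -> (5,6)
Segment 6: (5,6) -> (3,6)

Answer: --------------
--------------
----------XX--
-----------X--
-----------X--
-----------X--
-----------X--
---XXXXXXXXX--
-----------X--
-----------X--
-----------X--
-----------X--
-----------X--
-----------X--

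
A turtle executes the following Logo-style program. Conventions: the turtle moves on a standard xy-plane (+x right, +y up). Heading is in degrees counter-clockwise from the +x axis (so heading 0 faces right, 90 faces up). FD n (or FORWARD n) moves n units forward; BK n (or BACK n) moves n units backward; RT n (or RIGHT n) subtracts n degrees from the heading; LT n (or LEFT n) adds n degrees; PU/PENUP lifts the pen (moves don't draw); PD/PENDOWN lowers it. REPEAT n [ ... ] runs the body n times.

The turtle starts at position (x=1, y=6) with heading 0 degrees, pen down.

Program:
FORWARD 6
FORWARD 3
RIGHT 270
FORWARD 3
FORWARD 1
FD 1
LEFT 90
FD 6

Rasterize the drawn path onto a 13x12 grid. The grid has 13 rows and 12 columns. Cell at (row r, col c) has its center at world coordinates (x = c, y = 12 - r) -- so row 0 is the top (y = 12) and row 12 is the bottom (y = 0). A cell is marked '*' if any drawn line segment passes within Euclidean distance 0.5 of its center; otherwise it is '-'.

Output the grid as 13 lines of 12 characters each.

Segment 0: (1,6) -> (7,6)
Segment 1: (7,6) -> (10,6)
Segment 2: (10,6) -> (10,9)
Segment 3: (10,9) -> (10,10)
Segment 4: (10,10) -> (10,11)
Segment 5: (10,11) -> (4,11)

Answer: ------------
----*******-
----------*-
----------*-
----------*-
----------*-
-**********-
------------
------------
------------
------------
------------
------------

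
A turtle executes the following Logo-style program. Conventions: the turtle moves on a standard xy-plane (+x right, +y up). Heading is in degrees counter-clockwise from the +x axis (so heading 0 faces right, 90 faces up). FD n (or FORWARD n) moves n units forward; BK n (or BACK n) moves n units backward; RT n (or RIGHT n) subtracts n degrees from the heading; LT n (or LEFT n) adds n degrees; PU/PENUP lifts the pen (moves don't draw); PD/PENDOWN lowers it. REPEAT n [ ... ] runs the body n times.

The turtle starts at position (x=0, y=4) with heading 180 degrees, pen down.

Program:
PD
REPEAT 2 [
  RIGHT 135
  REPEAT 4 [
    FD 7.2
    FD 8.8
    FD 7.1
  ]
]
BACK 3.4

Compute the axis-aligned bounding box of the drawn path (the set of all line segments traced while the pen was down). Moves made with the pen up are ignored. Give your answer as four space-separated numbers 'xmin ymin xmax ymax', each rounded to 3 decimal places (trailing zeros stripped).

Answer: 0 -23.063 65.337 69.337

Derivation:
Executing turtle program step by step:
Start: pos=(0,4), heading=180, pen down
PD: pen down
REPEAT 2 [
  -- iteration 1/2 --
  RT 135: heading 180 -> 45
  REPEAT 4 [
    -- iteration 1/4 --
    FD 7.2: (0,4) -> (5.091,9.091) [heading=45, draw]
    FD 8.8: (5.091,9.091) -> (11.314,15.314) [heading=45, draw]
    FD 7.1: (11.314,15.314) -> (16.334,20.334) [heading=45, draw]
    -- iteration 2/4 --
    FD 7.2: (16.334,20.334) -> (21.425,25.425) [heading=45, draw]
    FD 8.8: (21.425,25.425) -> (27.648,31.648) [heading=45, draw]
    FD 7.1: (27.648,31.648) -> (32.668,36.668) [heading=45, draw]
    -- iteration 3/4 --
    FD 7.2: (32.668,36.668) -> (37.76,41.76) [heading=45, draw]
    FD 8.8: (37.76,41.76) -> (43.982,47.982) [heading=45, draw]
    FD 7.1: (43.982,47.982) -> (49.002,53.002) [heading=45, draw]
    -- iteration 4/4 --
    FD 7.2: (49.002,53.002) -> (54.094,58.094) [heading=45, draw]
    FD 8.8: (54.094,58.094) -> (60.316,64.316) [heading=45, draw]
    FD 7.1: (60.316,64.316) -> (65.337,69.337) [heading=45, draw]
  ]
  -- iteration 2/2 --
  RT 135: heading 45 -> 270
  REPEAT 4 [
    -- iteration 1/4 --
    FD 7.2: (65.337,69.337) -> (65.337,62.137) [heading=270, draw]
    FD 8.8: (65.337,62.137) -> (65.337,53.337) [heading=270, draw]
    FD 7.1: (65.337,53.337) -> (65.337,46.237) [heading=270, draw]
    -- iteration 2/4 --
    FD 7.2: (65.337,46.237) -> (65.337,39.037) [heading=270, draw]
    FD 8.8: (65.337,39.037) -> (65.337,30.237) [heading=270, draw]
    FD 7.1: (65.337,30.237) -> (65.337,23.137) [heading=270, draw]
    -- iteration 3/4 --
    FD 7.2: (65.337,23.137) -> (65.337,15.937) [heading=270, draw]
    FD 8.8: (65.337,15.937) -> (65.337,7.137) [heading=270, draw]
    FD 7.1: (65.337,7.137) -> (65.337,0.037) [heading=270, draw]
    -- iteration 4/4 --
    FD 7.2: (65.337,0.037) -> (65.337,-7.163) [heading=270, draw]
    FD 8.8: (65.337,-7.163) -> (65.337,-15.963) [heading=270, draw]
    FD 7.1: (65.337,-15.963) -> (65.337,-23.063) [heading=270, draw]
  ]
]
BK 3.4: (65.337,-23.063) -> (65.337,-19.663) [heading=270, draw]
Final: pos=(65.337,-19.663), heading=270, 25 segment(s) drawn

Segment endpoints: x in {0, 5.091, 11.314, 16.334, 21.425, 27.648, 32.668, 37.76, 43.982, 49.002, 54.094, 60.316, 65.337}, y in {-23.063, -19.663, -15.963, -7.163, 0.037, 4, 7.137, 9.091, 15.314, 15.937, 20.334, 23.137, 25.425, 30.237, 31.648, 36.668, 39.037, 41.76, 46.237, 47.982, 53.002, 53.337, 58.094, 62.137, 64.316, 69.337}
xmin=0, ymin=-23.063, xmax=65.337, ymax=69.337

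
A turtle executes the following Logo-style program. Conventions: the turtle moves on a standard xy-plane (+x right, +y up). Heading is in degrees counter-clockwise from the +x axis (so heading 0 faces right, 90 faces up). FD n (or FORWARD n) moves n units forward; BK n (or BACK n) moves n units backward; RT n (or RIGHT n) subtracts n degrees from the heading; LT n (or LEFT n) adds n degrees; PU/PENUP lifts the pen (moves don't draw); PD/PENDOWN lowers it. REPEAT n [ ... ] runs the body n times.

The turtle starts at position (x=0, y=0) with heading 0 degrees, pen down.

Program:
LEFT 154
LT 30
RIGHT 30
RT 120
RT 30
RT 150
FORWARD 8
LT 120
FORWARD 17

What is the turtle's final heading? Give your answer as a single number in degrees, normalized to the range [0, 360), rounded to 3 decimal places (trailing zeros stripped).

Answer: 334

Derivation:
Executing turtle program step by step:
Start: pos=(0,0), heading=0, pen down
LT 154: heading 0 -> 154
LT 30: heading 154 -> 184
RT 30: heading 184 -> 154
RT 120: heading 154 -> 34
RT 30: heading 34 -> 4
RT 150: heading 4 -> 214
FD 8: (0,0) -> (-6.632,-4.474) [heading=214, draw]
LT 120: heading 214 -> 334
FD 17: (-6.632,-4.474) -> (8.647,-11.926) [heading=334, draw]
Final: pos=(8.647,-11.926), heading=334, 2 segment(s) drawn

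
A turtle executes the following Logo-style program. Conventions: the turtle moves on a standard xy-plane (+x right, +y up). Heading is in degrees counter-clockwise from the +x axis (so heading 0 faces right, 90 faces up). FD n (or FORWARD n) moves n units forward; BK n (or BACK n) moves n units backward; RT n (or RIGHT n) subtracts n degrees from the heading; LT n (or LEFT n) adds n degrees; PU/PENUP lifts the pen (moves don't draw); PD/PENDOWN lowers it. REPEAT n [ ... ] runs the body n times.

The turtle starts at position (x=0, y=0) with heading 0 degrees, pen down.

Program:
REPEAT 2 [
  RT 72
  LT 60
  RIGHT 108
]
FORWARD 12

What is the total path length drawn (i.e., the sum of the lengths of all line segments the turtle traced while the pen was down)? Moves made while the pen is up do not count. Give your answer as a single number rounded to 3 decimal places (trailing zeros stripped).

Executing turtle program step by step:
Start: pos=(0,0), heading=0, pen down
REPEAT 2 [
  -- iteration 1/2 --
  RT 72: heading 0 -> 288
  LT 60: heading 288 -> 348
  RT 108: heading 348 -> 240
  -- iteration 2/2 --
  RT 72: heading 240 -> 168
  LT 60: heading 168 -> 228
  RT 108: heading 228 -> 120
]
FD 12: (0,0) -> (-6,10.392) [heading=120, draw]
Final: pos=(-6,10.392), heading=120, 1 segment(s) drawn

Segment lengths:
  seg 1: (0,0) -> (-6,10.392), length = 12
Total = 12

Answer: 12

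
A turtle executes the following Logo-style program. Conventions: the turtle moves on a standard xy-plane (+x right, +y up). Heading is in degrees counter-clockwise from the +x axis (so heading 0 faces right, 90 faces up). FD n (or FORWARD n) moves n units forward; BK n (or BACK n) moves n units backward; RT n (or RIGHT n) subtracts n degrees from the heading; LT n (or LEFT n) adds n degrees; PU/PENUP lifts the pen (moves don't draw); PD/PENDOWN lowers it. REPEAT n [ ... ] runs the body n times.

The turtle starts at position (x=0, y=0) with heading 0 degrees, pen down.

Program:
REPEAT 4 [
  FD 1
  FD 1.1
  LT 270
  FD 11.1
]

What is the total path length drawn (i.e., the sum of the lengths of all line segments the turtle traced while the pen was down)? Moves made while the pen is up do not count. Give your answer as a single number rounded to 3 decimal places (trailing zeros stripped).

Executing turtle program step by step:
Start: pos=(0,0), heading=0, pen down
REPEAT 4 [
  -- iteration 1/4 --
  FD 1: (0,0) -> (1,0) [heading=0, draw]
  FD 1.1: (1,0) -> (2.1,0) [heading=0, draw]
  LT 270: heading 0 -> 270
  FD 11.1: (2.1,0) -> (2.1,-11.1) [heading=270, draw]
  -- iteration 2/4 --
  FD 1: (2.1,-11.1) -> (2.1,-12.1) [heading=270, draw]
  FD 1.1: (2.1,-12.1) -> (2.1,-13.2) [heading=270, draw]
  LT 270: heading 270 -> 180
  FD 11.1: (2.1,-13.2) -> (-9,-13.2) [heading=180, draw]
  -- iteration 3/4 --
  FD 1: (-9,-13.2) -> (-10,-13.2) [heading=180, draw]
  FD 1.1: (-10,-13.2) -> (-11.1,-13.2) [heading=180, draw]
  LT 270: heading 180 -> 90
  FD 11.1: (-11.1,-13.2) -> (-11.1,-2.1) [heading=90, draw]
  -- iteration 4/4 --
  FD 1: (-11.1,-2.1) -> (-11.1,-1.1) [heading=90, draw]
  FD 1.1: (-11.1,-1.1) -> (-11.1,0) [heading=90, draw]
  LT 270: heading 90 -> 0
  FD 11.1: (-11.1,0) -> (0,0) [heading=0, draw]
]
Final: pos=(0,0), heading=0, 12 segment(s) drawn

Segment lengths:
  seg 1: (0,0) -> (1,0), length = 1
  seg 2: (1,0) -> (2.1,0), length = 1.1
  seg 3: (2.1,0) -> (2.1,-11.1), length = 11.1
  seg 4: (2.1,-11.1) -> (2.1,-12.1), length = 1
  seg 5: (2.1,-12.1) -> (2.1,-13.2), length = 1.1
  seg 6: (2.1,-13.2) -> (-9,-13.2), length = 11.1
  seg 7: (-9,-13.2) -> (-10,-13.2), length = 1
  seg 8: (-10,-13.2) -> (-11.1,-13.2), length = 1.1
  seg 9: (-11.1,-13.2) -> (-11.1,-2.1), length = 11.1
  seg 10: (-11.1,-2.1) -> (-11.1,-1.1), length = 1
  seg 11: (-11.1,-1.1) -> (-11.1,0), length = 1.1
  seg 12: (-11.1,0) -> (0,0), length = 11.1
Total = 52.8

Answer: 52.8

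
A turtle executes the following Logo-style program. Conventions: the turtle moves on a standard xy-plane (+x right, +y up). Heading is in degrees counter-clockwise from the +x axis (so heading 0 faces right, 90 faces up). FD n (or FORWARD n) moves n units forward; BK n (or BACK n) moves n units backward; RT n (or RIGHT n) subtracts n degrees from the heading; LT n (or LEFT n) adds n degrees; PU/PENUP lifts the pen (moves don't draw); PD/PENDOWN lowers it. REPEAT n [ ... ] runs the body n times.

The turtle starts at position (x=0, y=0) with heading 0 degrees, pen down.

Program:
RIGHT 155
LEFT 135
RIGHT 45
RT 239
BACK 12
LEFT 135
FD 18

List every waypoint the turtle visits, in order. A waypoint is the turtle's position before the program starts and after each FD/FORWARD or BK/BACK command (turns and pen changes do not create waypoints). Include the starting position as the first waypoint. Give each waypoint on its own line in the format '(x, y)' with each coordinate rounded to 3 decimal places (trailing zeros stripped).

Executing turtle program step by step:
Start: pos=(0,0), heading=0, pen down
RT 155: heading 0 -> 205
LT 135: heading 205 -> 340
RT 45: heading 340 -> 295
RT 239: heading 295 -> 56
BK 12: (0,0) -> (-6.71,-9.948) [heading=56, draw]
LT 135: heading 56 -> 191
FD 18: (-6.71,-9.948) -> (-24.38,-13.383) [heading=191, draw]
Final: pos=(-24.38,-13.383), heading=191, 2 segment(s) drawn
Waypoints (3 total):
(0, 0)
(-6.71, -9.948)
(-24.38, -13.383)

Answer: (0, 0)
(-6.71, -9.948)
(-24.38, -13.383)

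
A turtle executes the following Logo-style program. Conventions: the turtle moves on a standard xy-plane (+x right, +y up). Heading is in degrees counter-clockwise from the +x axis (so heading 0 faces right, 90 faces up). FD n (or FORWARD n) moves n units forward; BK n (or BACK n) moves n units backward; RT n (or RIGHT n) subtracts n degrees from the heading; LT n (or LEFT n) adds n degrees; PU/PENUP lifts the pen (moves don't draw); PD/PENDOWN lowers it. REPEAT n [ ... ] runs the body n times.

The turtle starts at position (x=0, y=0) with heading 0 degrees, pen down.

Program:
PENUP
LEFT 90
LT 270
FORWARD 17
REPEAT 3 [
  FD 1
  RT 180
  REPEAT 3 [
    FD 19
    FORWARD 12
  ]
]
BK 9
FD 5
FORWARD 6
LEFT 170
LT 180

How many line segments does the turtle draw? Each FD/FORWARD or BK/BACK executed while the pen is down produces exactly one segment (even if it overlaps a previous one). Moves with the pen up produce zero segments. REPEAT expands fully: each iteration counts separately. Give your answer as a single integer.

Answer: 0

Derivation:
Executing turtle program step by step:
Start: pos=(0,0), heading=0, pen down
PU: pen up
LT 90: heading 0 -> 90
LT 270: heading 90 -> 0
FD 17: (0,0) -> (17,0) [heading=0, move]
REPEAT 3 [
  -- iteration 1/3 --
  FD 1: (17,0) -> (18,0) [heading=0, move]
  RT 180: heading 0 -> 180
  REPEAT 3 [
    -- iteration 1/3 --
    FD 19: (18,0) -> (-1,0) [heading=180, move]
    FD 12: (-1,0) -> (-13,0) [heading=180, move]
    -- iteration 2/3 --
    FD 19: (-13,0) -> (-32,0) [heading=180, move]
    FD 12: (-32,0) -> (-44,0) [heading=180, move]
    -- iteration 3/3 --
    FD 19: (-44,0) -> (-63,0) [heading=180, move]
    FD 12: (-63,0) -> (-75,0) [heading=180, move]
  ]
  -- iteration 2/3 --
  FD 1: (-75,0) -> (-76,0) [heading=180, move]
  RT 180: heading 180 -> 0
  REPEAT 3 [
    -- iteration 1/3 --
    FD 19: (-76,0) -> (-57,0) [heading=0, move]
    FD 12: (-57,0) -> (-45,0) [heading=0, move]
    -- iteration 2/3 --
    FD 19: (-45,0) -> (-26,0) [heading=0, move]
    FD 12: (-26,0) -> (-14,0) [heading=0, move]
    -- iteration 3/3 --
    FD 19: (-14,0) -> (5,0) [heading=0, move]
    FD 12: (5,0) -> (17,0) [heading=0, move]
  ]
  -- iteration 3/3 --
  FD 1: (17,0) -> (18,0) [heading=0, move]
  RT 180: heading 0 -> 180
  REPEAT 3 [
    -- iteration 1/3 --
    FD 19: (18,0) -> (-1,0) [heading=180, move]
    FD 12: (-1,0) -> (-13,0) [heading=180, move]
    -- iteration 2/3 --
    FD 19: (-13,0) -> (-32,0) [heading=180, move]
    FD 12: (-32,0) -> (-44,0) [heading=180, move]
    -- iteration 3/3 --
    FD 19: (-44,0) -> (-63,0) [heading=180, move]
    FD 12: (-63,0) -> (-75,0) [heading=180, move]
  ]
]
BK 9: (-75,0) -> (-66,0) [heading=180, move]
FD 5: (-66,0) -> (-71,0) [heading=180, move]
FD 6: (-71,0) -> (-77,0) [heading=180, move]
LT 170: heading 180 -> 350
LT 180: heading 350 -> 170
Final: pos=(-77,0), heading=170, 0 segment(s) drawn
Segments drawn: 0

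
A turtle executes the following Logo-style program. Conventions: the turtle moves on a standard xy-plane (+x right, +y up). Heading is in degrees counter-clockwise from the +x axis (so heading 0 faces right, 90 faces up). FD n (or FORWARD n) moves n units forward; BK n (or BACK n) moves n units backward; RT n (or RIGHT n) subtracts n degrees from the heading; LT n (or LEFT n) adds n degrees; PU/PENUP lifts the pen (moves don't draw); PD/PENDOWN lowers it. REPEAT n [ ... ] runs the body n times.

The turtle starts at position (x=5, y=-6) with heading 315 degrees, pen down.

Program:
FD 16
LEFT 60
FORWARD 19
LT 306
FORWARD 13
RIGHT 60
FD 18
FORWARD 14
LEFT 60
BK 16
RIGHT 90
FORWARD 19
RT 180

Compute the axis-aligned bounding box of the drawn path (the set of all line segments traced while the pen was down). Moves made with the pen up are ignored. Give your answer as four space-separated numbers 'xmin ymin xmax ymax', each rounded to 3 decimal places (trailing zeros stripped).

Answer: 5 -56.88 44.769 -6

Derivation:
Executing turtle program step by step:
Start: pos=(5,-6), heading=315, pen down
FD 16: (5,-6) -> (16.314,-17.314) [heading=315, draw]
LT 60: heading 315 -> 15
FD 19: (16.314,-17.314) -> (34.666,-12.396) [heading=15, draw]
LT 306: heading 15 -> 321
FD 13: (34.666,-12.396) -> (44.769,-20.577) [heading=321, draw]
RT 60: heading 321 -> 261
FD 18: (44.769,-20.577) -> (41.953,-38.356) [heading=261, draw]
FD 14: (41.953,-38.356) -> (39.763,-52.183) [heading=261, draw]
LT 60: heading 261 -> 321
BK 16: (39.763,-52.183) -> (27.329,-42.114) [heading=321, draw]
RT 90: heading 321 -> 231
FD 19: (27.329,-42.114) -> (15.372,-56.88) [heading=231, draw]
RT 180: heading 231 -> 51
Final: pos=(15.372,-56.88), heading=51, 7 segment(s) drawn

Segment endpoints: x in {5, 15.372, 16.314, 27.329, 34.666, 39.763, 41.953, 44.769}, y in {-56.88, -52.183, -42.114, -38.356, -20.577, -17.314, -12.396, -6}
xmin=5, ymin=-56.88, xmax=44.769, ymax=-6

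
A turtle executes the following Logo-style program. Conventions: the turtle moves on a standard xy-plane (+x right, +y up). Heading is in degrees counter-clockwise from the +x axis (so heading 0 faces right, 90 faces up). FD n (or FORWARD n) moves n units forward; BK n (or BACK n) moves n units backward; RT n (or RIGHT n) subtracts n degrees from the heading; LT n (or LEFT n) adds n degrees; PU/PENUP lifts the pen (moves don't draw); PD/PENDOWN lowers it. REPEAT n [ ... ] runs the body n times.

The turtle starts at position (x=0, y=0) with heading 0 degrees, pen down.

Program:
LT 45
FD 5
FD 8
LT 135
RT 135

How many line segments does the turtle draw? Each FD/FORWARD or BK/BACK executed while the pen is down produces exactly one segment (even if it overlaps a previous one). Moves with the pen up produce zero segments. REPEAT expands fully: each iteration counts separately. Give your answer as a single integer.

Executing turtle program step by step:
Start: pos=(0,0), heading=0, pen down
LT 45: heading 0 -> 45
FD 5: (0,0) -> (3.536,3.536) [heading=45, draw]
FD 8: (3.536,3.536) -> (9.192,9.192) [heading=45, draw]
LT 135: heading 45 -> 180
RT 135: heading 180 -> 45
Final: pos=(9.192,9.192), heading=45, 2 segment(s) drawn
Segments drawn: 2

Answer: 2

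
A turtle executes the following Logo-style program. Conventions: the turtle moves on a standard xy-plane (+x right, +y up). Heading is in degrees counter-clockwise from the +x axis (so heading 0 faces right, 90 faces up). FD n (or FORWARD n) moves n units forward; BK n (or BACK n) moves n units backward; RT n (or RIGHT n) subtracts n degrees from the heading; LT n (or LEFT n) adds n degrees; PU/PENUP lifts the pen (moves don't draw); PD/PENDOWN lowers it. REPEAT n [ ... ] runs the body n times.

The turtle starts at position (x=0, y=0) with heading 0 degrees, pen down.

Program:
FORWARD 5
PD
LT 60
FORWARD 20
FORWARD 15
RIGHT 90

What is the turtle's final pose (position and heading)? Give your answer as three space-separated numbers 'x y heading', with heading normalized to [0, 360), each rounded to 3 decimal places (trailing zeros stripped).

Executing turtle program step by step:
Start: pos=(0,0), heading=0, pen down
FD 5: (0,0) -> (5,0) [heading=0, draw]
PD: pen down
LT 60: heading 0 -> 60
FD 20: (5,0) -> (15,17.321) [heading=60, draw]
FD 15: (15,17.321) -> (22.5,30.311) [heading=60, draw]
RT 90: heading 60 -> 330
Final: pos=(22.5,30.311), heading=330, 3 segment(s) drawn

Answer: 22.5 30.311 330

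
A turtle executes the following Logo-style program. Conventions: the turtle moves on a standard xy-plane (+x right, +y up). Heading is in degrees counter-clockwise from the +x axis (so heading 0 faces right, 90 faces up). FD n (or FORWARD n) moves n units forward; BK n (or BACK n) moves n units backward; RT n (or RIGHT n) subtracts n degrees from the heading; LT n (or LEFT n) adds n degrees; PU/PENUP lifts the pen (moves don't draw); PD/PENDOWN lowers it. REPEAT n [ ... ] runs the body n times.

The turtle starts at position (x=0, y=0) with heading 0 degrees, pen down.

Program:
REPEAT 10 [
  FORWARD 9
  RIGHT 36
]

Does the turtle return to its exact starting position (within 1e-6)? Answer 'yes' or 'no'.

Answer: yes

Derivation:
Executing turtle program step by step:
Start: pos=(0,0), heading=0, pen down
REPEAT 10 [
  -- iteration 1/10 --
  FD 9: (0,0) -> (9,0) [heading=0, draw]
  RT 36: heading 0 -> 324
  -- iteration 2/10 --
  FD 9: (9,0) -> (16.281,-5.29) [heading=324, draw]
  RT 36: heading 324 -> 288
  -- iteration 3/10 --
  FD 9: (16.281,-5.29) -> (19.062,-13.85) [heading=288, draw]
  RT 36: heading 288 -> 252
  -- iteration 4/10 --
  FD 9: (19.062,-13.85) -> (16.281,-22.409) [heading=252, draw]
  RT 36: heading 252 -> 216
  -- iteration 5/10 --
  FD 9: (16.281,-22.409) -> (9,-27.699) [heading=216, draw]
  RT 36: heading 216 -> 180
  -- iteration 6/10 --
  FD 9: (9,-27.699) -> (0,-27.699) [heading=180, draw]
  RT 36: heading 180 -> 144
  -- iteration 7/10 --
  FD 9: (0,-27.699) -> (-7.281,-22.409) [heading=144, draw]
  RT 36: heading 144 -> 108
  -- iteration 8/10 --
  FD 9: (-7.281,-22.409) -> (-10.062,-13.85) [heading=108, draw]
  RT 36: heading 108 -> 72
  -- iteration 9/10 --
  FD 9: (-10.062,-13.85) -> (-7.281,-5.29) [heading=72, draw]
  RT 36: heading 72 -> 36
  -- iteration 10/10 --
  FD 9: (-7.281,-5.29) -> (0,0) [heading=36, draw]
  RT 36: heading 36 -> 0
]
Final: pos=(0,0), heading=0, 10 segment(s) drawn

Start position: (0, 0)
Final position: (0, 0)
Distance = 0; < 1e-6 -> CLOSED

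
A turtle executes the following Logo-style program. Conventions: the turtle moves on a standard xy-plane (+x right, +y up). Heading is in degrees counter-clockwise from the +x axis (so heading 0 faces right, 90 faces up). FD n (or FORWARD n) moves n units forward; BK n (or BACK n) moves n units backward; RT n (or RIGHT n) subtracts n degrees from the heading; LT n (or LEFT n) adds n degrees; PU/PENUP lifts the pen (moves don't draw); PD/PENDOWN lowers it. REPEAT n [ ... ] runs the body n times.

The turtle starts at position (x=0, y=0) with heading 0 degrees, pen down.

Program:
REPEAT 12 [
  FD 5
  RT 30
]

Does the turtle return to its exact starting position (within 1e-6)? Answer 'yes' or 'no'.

Executing turtle program step by step:
Start: pos=(0,0), heading=0, pen down
REPEAT 12 [
  -- iteration 1/12 --
  FD 5: (0,0) -> (5,0) [heading=0, draw]
  RT 30: heading 0 -> 330
  -- iteration 2/12 --
  FD 5: (5,0) -> (9.33,-2.5) [heading=330, draw]
  RT 30: heading 330 -> 300
  -- iteration 3/12 --
  FD 5: (9.33,-2.5) -> (11.83,-6.83) [heading=300, draw]
  RT 30: heading 300 -> 270
  -- iteration 4/12 --
  FD 5: (11.83,-6.83) -> (11.83,-11.83) [heading=270, draw]
  RT 30: heading 270 -> 240
  -- iteration 5/12 --
  FD 5: (11.83,-11.83) -> (9.33,-16.16) [heading=240, draw]
  RT 30: heading 240 -> 210
  -- iteration 6/12 --
  FD 5: (9.33,-16.16) -> (5,-18.66) [heading=210, draw]
  RT 30: heading 210 -> 180
  -- iteration 7/12 --
  FD 5: (5,-18.66) -> (0,-18.66) [heading=180, draw]
  RT 30: heading 180 -> 150
  -- iteration 8/12 --
  FD 5: (0,-18.66) -> (-4.33,-16.16) [heading=150, draw]
  RT 30: heading 150 -> 120
  -- iteration 9/12 --
  FD 5: (-4.33,-16.16) -> (-6.83,-11.83) [heading=120, draw]
  RT 30: heading 120 -> 90
  -- iteration 10/12 --
  FD 5: (-6.83,-11.83) -> (-6.83,-6.83) [heading=90, draw]
  RT 30: heading 90 -> 60
  -- iteration 11/12 --
  FD 5: (-6.83,-6.83) -> (-4.33,-2.5) [heading=60, draw]
  RT 30: heading 60 -> 30
  -- iteration 12/12 --
  FD 5: (-4.33,-2.5) -> (0,0) [heading=30, draw]
  RT 30: heading 30 -> 0
]
Final: pos=(0,0), heading=0, 12 segment(s) drawn

Start position: (0, 0)
Final position: (0, 0)
Distance = 0; < 1e-6 -> CLOSED

Answer: yes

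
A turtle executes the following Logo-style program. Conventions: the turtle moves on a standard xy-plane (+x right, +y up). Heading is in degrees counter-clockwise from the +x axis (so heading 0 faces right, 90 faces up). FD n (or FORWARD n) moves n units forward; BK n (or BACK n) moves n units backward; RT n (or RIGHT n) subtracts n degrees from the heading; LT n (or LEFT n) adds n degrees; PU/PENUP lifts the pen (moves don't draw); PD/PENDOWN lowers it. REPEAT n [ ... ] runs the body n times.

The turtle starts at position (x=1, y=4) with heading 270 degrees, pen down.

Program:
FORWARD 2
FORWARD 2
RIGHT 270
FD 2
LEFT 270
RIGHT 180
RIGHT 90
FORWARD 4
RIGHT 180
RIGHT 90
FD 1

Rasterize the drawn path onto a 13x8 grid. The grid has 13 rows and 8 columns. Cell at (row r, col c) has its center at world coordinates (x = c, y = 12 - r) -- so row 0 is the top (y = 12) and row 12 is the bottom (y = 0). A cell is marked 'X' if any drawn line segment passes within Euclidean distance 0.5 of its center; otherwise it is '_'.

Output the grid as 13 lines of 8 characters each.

Answer: ________
________
________
________
________
________
________
________
_X______
_X______
_X______
_X_____X
_XXXXXXX

Derivation:
Segment 0: (1,4) -> (1,2)
Segment 1: (1,2) -> (1,0)
Segment 2: (1,0) -> (3,0)
Segment 3: (3,0) -> (7,0)
Segment 4: (7,0) -> (7,1)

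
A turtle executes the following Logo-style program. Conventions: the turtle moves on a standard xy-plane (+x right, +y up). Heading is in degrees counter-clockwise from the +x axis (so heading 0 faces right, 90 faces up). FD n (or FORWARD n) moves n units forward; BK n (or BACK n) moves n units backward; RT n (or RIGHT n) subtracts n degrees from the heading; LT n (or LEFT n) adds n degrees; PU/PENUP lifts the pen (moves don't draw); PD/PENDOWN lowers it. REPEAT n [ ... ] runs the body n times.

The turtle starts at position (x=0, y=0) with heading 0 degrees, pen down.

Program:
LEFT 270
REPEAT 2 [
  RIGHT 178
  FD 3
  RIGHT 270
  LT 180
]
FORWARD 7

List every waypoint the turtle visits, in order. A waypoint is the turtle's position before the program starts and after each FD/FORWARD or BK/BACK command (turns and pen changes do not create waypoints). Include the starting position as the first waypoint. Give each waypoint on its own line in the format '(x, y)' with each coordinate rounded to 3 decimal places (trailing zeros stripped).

Executing turtle program step by step:
Start: pos=(0,0), heading=0, pen down
LT 270: heading 0 -> 270
REPEAT 2 [
  -- iteration 1/2 --
  RT 178: heading 270 -> 92
  FD 3: (0,0) -> (-0.105,2.998) [heading=92, draw]
  RT 270: heading 92 -> 182
  LT 180: heading 182 -> 2
  -- iteration 2/2 --
  RT 178: heading 2 -> 184
  FD 3: (-0.105,2.998) -> (-3.097,2.789) [heading=184, draw]
  RT 270: heading 184 -> 274
  LT 180: heading 274 -> 94
]
FD 7: (-3.097,2.789) -> (-3.586,9.772) [heading=94, draw]
Final: pos=(-3.586,9.772), heading=94, 3 segment(s) drawn
Waypoints (4 total):
(0, 0)
(-0.105, 2.998)
(-3.097, 2.789)
(-3.586, 9.772)

Answer: (0, 0)
(-0.105, 2.998)
(-3.097, 2.789)
(-3.586, 9.772)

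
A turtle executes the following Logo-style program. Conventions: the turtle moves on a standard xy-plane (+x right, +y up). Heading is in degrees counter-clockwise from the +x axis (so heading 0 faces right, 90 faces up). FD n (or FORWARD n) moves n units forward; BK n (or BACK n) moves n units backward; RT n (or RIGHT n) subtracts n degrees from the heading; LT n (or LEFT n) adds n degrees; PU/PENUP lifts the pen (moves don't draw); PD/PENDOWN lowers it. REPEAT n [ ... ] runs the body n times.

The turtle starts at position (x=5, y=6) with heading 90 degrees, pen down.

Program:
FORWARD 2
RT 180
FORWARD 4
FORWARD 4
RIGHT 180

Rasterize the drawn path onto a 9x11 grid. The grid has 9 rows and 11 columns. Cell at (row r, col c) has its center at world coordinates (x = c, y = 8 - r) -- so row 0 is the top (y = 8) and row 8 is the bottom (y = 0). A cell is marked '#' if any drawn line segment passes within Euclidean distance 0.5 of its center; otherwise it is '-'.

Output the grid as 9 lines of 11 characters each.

Segment 0: (5,6) -> (5,8)
Segment 1: (5,8) -> (5,4)
Segment 2: (5,4) -> (5,0)

Answer: -----#-----
-----#-----
-----#-----
-----#-----
-----#-----
-----#-----
-----#-----
-----#-----
-----#-----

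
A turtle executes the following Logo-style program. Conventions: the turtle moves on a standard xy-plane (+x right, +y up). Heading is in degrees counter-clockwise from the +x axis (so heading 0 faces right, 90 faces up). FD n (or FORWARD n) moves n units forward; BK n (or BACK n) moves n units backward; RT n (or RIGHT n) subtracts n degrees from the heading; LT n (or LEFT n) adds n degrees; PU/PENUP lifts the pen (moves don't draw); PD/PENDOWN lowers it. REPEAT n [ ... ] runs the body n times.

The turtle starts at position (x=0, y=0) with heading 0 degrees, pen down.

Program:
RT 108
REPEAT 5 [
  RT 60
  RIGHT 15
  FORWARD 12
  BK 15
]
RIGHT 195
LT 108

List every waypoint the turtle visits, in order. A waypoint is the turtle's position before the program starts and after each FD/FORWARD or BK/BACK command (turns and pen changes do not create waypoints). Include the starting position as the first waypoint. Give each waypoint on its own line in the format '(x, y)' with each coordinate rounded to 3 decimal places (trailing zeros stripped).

Answer: (0, 0)
(-11.984, 0.628)
(2.996, -0.157)
(0.501, 11.581)
(3.62, -3.091)
(14.312, 2.356)
(0.947, -4.453)
(8.976, -13.371)
(-1.061, -2.224)
(-7.596, -12.288)
(0.573, 0.292)

Derivation:
Executing turtle program step by step:
Start: pos=(0,0), heading=0, pen down
RT 108: heading 0 -> 252
REPEAT 5 [
  -- iteration 1/5 --
  RT 60: heading 252 -> 192
  RT 15: heading 192 -> 177
  FD 12: (0,0) -> (-11.984,0.628) [heading=177, draw]
  BK 15: (-11.984,0.628) -> (2.996,-0.157) [heading=177, draw]
  -- iteration 2/5 --
  RT 60: heading 177 -> 117
  RT 15: heading 117 -> 102
  FD 12: (2.996,-0.157) -> (0.501,11.581) [heading=102, draw]
  BK 15: (0.501,11.581) -> (3.62,-3.091) [heading=102, draw]
  -- iteration 3/5 --
  RT 60: heading 102 -> 42
  RT 15: heading 42 -> 27
  FD 12: (3.62,-3.091) -> (14.312,2.356) [heading=27, draw]
  BK 15: (14.312,2.356) -> (0.947,-4.453) [heading=27, draw]
  -- iteration 4/5 --
  RT 60: heading 27 -> 327
  RT 15: heading 327 -> 312
  FD 12: (0.947,-4.453) -> (8.976,-13.371) [heading=312, draw]
  BK 15: (8.976,-13.371) -> (-1.061,-2.224) [heading=312, draw]
  -- iteration 5/5 --
  RT 60: heading 312 -> 252
  RT 15: heading 252 -> 237
  FD 12: (-1.061,-2.224) -> (-7.596,-12.288) [heading=237, draw]
  BK 15: (-7.596,-12.288) -> (0.573,0.292) [heading=237, draw]
]
RT 195: heading 237 -> 42
LT 108: heading 42 -> 150
Final: pos=(0.573,0.292), heading=150, 10 segment(s) drawn
Waypoints (11 total):
(0, 0)
(-11.984, 0.628)
(2.996, -0.157)
(0.501, 11.581)
(3.62, -3.091)
(14.312, 2.356)
(0.947, -4.453)
(8.976, -13.371)
(-1.061, -2.224)
(-7.596, -12.288)
(0.573, 0.292)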